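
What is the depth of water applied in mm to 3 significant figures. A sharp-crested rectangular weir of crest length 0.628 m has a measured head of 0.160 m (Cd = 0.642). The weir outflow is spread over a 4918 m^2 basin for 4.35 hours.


Approach: apply the rectangular weir equation with a volume-to-depth conversion, Q = (2/3)*Cd*L*sqrt(2g)*H^1.5; d = Q*t/A * 1000.
Step 1 — weir discharge:
  Q = (2/3)*0.642*0.628*sqrt(2*9.81)*0.160^1.5 = 0.076196 m^3/s
Step 2 — volume: V = 0.076196 * 4.35*3600 = 1193.2 m^3
Step 3 — depth: d = V/A * 1000 = 1193.2/4918 * 1000 = 243 mm
Therefore the depth of water applied = 243 mm.


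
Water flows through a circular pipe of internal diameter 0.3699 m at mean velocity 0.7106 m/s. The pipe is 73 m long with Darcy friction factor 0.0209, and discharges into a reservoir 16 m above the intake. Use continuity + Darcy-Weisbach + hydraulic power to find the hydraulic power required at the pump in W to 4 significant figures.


Approach: apply continuity + Darcy-Weisbach + hydraulic power, Q = A*v; hf = f*(L/D)*(v^2/(2g)); H = static + hf; P = rho*g*Q*H.
Step 1 — flow rate (continuity, Q = A*v):
  A = pi*(0.3699/2)^2 = 0.107463 m^2
  Q = 0.107463 * 0.7106 = 0.0763631 m^3/s
Step 2 — friction head loss (Darcy-Weisbach):
  hf = 0.0209 * (73/0.3699) * (0.7106^2 / (2*9.81))
  hf = 0.106154 m
Step 3 — total head: H = 16 + 0.106154 = 16.1062 m
Step 4 — hydraulic power (P = rho*g*Q*H):
  P = 1000 * 9.81 * 0.0763631 * 16.1062 = 12070 W
Therefore the hydraulic power required at the pump = 12070 W.


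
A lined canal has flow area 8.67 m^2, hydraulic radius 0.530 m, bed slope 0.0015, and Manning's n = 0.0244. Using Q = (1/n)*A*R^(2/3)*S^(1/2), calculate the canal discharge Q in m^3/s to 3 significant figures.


Q = (1/0.0244) * 8.67 * 0.530^(2/3) * 0.0015^(1/2) = 9.01 m^3/s
Therefore the canal discharge Q = 9.01 m^3/s.


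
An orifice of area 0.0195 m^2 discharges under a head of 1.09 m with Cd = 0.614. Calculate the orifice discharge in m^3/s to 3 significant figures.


Approach: apply the orifice equation, Q = Cd*A*sqrt(2*g*h).
Q = 0.614 * 0.0195 * sqrt(2*9.81*1.09) = 0.0554 m^3/s
Therefore the orifice discharge = 0.0554 m^3/s.


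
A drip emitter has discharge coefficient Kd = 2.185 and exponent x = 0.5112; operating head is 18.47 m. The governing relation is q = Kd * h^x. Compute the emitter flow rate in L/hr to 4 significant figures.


q = 2.185 * 18.47^0.5112 = 9.702 L/hr
Therefore the emitter flow rate = 9.702 L/hr.


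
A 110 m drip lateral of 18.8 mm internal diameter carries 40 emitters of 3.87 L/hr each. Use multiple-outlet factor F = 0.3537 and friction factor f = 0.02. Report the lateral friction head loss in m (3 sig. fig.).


Approach: apply Darcy-Weisbach with the multiple-outlet F-factor, Q = n*q/(3600*1000) m^3/s; v = Q/A; hf = F*f*(L/D)*(v^2/(2g)).
Q = 40*3.87/(3600*1000) = 4.3000e-05 m^3/s
A = pi*(18.8e-3/2)^2 = 2.7759e-04 m^2, so v = Q/A = 0.15490 m/s
hf = 0.3537*0.02*(110/0.0188)*(0.15490^2/(2*9.81)) = 0.0506 m
Therefore the lateral friction head loss = 0.0506 m.


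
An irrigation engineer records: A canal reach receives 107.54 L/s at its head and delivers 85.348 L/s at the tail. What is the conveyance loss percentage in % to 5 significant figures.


Approach: apply the conveyance loss ratio, loss% = ((Q_head - Q_tail)/Q_head)*100.
loss = ((107.54 - 85.348)/107.54)*100 = 20.636 %
Therefore the conveyance loss percentage = 20.636 %.


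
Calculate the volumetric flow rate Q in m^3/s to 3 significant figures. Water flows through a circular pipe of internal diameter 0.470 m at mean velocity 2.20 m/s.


Approach: apply the continuity equation for pipe flow, Q = A * v with A = pi*(D/2)^2.
A = pi*(0.470/2)^2 = 0.17349 m^2
Q = 0.17349 * 2.20 = 0.382 m^3/s
Therefore the volumetric flow rate Q = 0.382 m^3/s.


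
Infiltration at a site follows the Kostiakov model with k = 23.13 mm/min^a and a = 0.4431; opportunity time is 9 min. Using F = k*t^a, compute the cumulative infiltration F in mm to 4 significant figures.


F = 23.13 * 9^0.4431 = 61.24 mm
Therefore the cumulative infiltration F = 61.24 mm.


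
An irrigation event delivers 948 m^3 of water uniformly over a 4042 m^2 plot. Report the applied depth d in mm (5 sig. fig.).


Approach: apply depth from volume over area, d = (V/A)*1000.
d = (948 / 4042) * 1000 = 234.54 mm
Therefore the applied depth d = 234.54 mm.


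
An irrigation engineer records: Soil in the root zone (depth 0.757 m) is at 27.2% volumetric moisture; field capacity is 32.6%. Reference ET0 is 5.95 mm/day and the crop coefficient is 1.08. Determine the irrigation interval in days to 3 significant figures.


Approach: apply soil-water budget scheduling, SMD = (FC-theta)/100*depth*1000; ETc = ET0*Kc; interval = SMD/ETc.
Step 1 — soil moisture deficit:
  SMD = (32.6 - 27.2)/100 * 0.757 * 1000 = 40.878 mm
Step 2 — daily crop ET (ETc = ET0*Kc):
  ETc = 5.95 * 1.08 = 6.4260 mm/day
Step 3 — irrigation interval (SMD/ETc):
  interval = 40.878 / 6.4260 = 6.36 days
Therefore the irrigation interval = 6.36 days.


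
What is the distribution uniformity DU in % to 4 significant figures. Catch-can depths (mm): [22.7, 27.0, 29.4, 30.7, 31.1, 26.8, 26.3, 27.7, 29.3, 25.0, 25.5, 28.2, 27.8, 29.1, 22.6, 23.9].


Approach: apply the low-quarter distribution uniformity, DU = (mean of lowest quarter of readings / overall mean)*100.
sorted lowest 4 of 16: [22.6, 22.7, 23.9, 25.0] -> mean = 23.5500 mm
overall mean = 27.0688 mm
DU = (23.5500/27.0688)*100 = 87.00 %
Therefore the distribution uniformity DU = 87.00 %.


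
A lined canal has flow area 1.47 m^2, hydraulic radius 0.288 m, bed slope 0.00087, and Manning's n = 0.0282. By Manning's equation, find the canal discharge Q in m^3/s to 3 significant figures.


Approach: apply Manning's equation, Q = (1/n)*A*R^(2/3)*S^(1/2).
Q = (1/0.0282) * 1.47 * 0.288^(2/3) * 0.00087^(1/2) = 0.671 m^3/s
Therefore the canal discharge Q = 0.671 m^3/s.


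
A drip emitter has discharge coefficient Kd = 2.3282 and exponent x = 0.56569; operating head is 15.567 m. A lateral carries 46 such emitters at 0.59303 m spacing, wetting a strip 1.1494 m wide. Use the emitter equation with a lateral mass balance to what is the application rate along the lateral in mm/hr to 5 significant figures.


Approach: apply the emitter equation with a lateral mass balance, q = Kd*h^x; Q = n*q; rate = Q/(n*spacing*width).
Step 1 — single emitter flow (q = Kd*h^x):
  q = 2.3282 * 15.567^0.56569 = 11.00117 L/hr
Step 2 — total lateral flow: Q = 46 * 11.00117 = 506.0536 L/hr
Step 3 — wetted area: A = 46 * 0.59303 * 1.1494 = 31.35492 m^2
Step 4 — application rate: Q/A = 506.0536/31.35492 = 16.140 mm/hr
Therefore the application rate along the lateral = 16.140 mm/hr.


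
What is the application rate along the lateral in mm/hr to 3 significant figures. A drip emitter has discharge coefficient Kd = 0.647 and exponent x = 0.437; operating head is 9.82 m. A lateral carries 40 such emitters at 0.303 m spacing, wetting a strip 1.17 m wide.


Approach: apply the emitter equation with a lateral mass balance, q = Kd*h^x; Q = n*q; rate = Q/(n*spacing*width).
Step 1 — single emitter flow (q = Kd*h^x):
  q = 0.647 * 9.82^0.437 = 1.7557 L/hr
Step 2 — total lateral flow: Q = 40 * 1.7557 = 70.229 L/hr
Step 3 — wetted area: A = 40 * 0.303 * 1.17 = 14.180 m^2
Step 4 — application rate: Q/A = 70.229/14.180 = 4.95 mm/hr
Therefore the application rate along the lateral = 4.95 mm/hr.


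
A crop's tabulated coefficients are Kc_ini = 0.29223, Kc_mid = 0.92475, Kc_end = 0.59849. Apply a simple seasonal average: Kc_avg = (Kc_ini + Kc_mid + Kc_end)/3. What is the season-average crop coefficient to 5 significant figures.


Kc_avg = (0.29223 + 0.92475 + 0.59849)/3 = 0.60516
Therefore the season-average crop coefficient = 0.60516.


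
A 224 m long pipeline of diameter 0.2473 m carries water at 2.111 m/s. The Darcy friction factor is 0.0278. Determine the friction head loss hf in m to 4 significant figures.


Approach: apply the Darcy-Weisbach equation, hf = f*(L/D)*(v^2/(2g)).
hf = 0.0278 * (224/0.2473) * (2.111^2 / (2*9.81))
hf = 5.719 m
Therefore the friction head loss hf = 5.719 m.


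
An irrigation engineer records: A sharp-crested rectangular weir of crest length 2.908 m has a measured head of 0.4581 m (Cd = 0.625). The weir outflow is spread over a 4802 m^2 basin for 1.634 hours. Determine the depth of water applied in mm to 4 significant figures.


Approach: apply the rectangular weir equation with a volume-to-depth conversion, Q = (2/3)*Cd*L*sqrt(2g)*H^1.5; d = Q*t/A * 1000.
Step 1 — weir discharge:
  Q = (2/3)*0.625*2.908*sqrt(2*9.81)*0.4581^1.5 = 1.66408 m^3/s
Step 2 — volume: V = 1.66408 * 1.634*3600 = 9788.76 m^3
Step 3 — depth: d = V/A * 1000 = 9788.76/4802 * 1000 = 2038 mm
Therefore the depth of water applied = 2038 mm.


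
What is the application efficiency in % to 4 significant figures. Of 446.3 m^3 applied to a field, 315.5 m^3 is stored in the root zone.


Approach: apply the application efficiency ratio, Ea = (stored/applied)*100.
Ea = (315.5/446.3)*100 = 70.69 %
Therefore the application efficiency = 70.69 %.


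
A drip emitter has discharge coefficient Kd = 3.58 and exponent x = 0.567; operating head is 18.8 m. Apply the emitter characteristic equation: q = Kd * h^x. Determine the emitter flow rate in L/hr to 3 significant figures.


q = 3.58 * 18.8^0.567 = 18.9 L/hr
Therefore the emitter flow rate = 18.9 L/hr.


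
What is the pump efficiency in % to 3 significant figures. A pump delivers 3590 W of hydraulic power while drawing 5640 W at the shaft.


Approach: apply the efficiency ratio, eta = (P_out/P_in)*100.
eta = (3590 / 5640) * 100 = 63.7 %
Therefore the pump efficiency = 63.7 %.


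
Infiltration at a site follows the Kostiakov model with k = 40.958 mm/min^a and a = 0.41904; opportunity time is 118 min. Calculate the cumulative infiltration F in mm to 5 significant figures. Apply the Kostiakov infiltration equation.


Approach: apply the Kostiakov infiltration equation, F = k*t^a.
F = 40.958 * 118^0.41904 = 302.37 mm
Therefore the cumulative infiltration F = 302.37 mm.


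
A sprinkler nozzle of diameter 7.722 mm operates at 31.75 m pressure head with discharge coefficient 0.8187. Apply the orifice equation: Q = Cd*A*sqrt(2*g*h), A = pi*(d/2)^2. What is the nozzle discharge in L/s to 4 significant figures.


A = pi*(7.722e-3/2)^2 = 4.68327e-05 m^2
Q = 0.8187 * 4.68327e-05 * sqrt(2*9.81*31.75) * 1000 = 0.9570 L/s
Therefore the nozzle discharge = 0.9570 L/s.


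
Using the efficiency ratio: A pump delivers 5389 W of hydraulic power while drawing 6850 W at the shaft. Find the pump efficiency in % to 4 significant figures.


Approach: apply the efficiency ratio, eta = (P_out/P_in)*100.
eta = (5389 / 6850) * 100 = 78.67 %
Therefore the pump efficiency = 78.67 %.


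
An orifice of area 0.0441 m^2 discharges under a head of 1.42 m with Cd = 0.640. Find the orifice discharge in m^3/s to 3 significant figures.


Approach: apply the orifice equation, Q = Cd*A*sqrt(2*g*h).
Q = 0.640 * 0.0441 * sqrt(2*9.81*1.42) = 0.149 m^3/s
Therefore the orifice discharge = 0.149 m^3/s.


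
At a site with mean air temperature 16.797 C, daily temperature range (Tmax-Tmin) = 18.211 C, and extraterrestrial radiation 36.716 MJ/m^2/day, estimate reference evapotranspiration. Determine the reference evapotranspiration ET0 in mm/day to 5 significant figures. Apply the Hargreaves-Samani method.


Approach: apply the Hargreaves-Samani method, ET0 = 0.0023*(Tmean+17.8)*sqrt(Tmax-Tmin)*0.408*Ra.
ET0 = 0.0023*(16.797+17.8)*sqrt(18.211)*0.408*36.716 = 5.0868 mm/day
Therefore the reference evapotranspiration ET0 = 5.0868 mm/day.


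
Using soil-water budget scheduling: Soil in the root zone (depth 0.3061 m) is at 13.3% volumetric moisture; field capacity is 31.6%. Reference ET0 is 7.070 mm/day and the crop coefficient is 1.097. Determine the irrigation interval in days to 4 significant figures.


Approach: apply soil-water budget scheduling, SMD = (FC-theta)/100*depth*1000; ETc = ET0*Kc; interval = SMD/ETc.
Step 1 — soil moisture deficit:
  SMD = (31.6 - 13.3)/100 * 0.3061 * 1000 = 56.0163 mm
Step 2 — daily crop ET (ETc = ET0*Kc):
  ETc = 7.070 * 1.097 = 7.75579 mm/day
Step 3 — irrigation interval (SMD/ETc):
  interval = 56.0163 / 7.75579 = 7.223 days
Therefore the irrigation interval = 7.223 days.


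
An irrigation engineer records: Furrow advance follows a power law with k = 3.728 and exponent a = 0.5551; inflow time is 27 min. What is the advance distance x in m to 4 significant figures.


Approach: apply the power-law advance function, x = k*t^a.
x = 3.728 * 27^0.5551 = 23.23 m
Therefore the advance distance x = 23.23 m.


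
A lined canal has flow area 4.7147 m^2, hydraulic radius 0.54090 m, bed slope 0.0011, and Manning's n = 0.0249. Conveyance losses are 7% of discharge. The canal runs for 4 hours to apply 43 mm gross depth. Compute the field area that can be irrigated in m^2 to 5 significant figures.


Approach: apply Manning's equation with a conveyance and depth budget, Q = (1/n)*A*R^(2/3)*S^(1/2); Q_field = Q*(1-loss); Area = Q_field*t/(d/1000).
Step 1 — canal discharge (Manning's equation):
  Q = (1/0.0249) * 4.7147 * 0.54090^(2/3) * 0.0011^(1/2) = 4.168973 m^3/s
Step 2 — delivered flow: Q_field = 4.168973*(1 - 7/100) = 3.877145 m^3/s
Step 3 — volume delivered: V = 3.877145 * 4*3600 = 55830.88 m^3
Step 4 — area served: A = V / (depth/1000) = 55830.88 / 0.043 = 1298400 m^2
Therefore the field area that can be irrigated = 1298400 m^2.


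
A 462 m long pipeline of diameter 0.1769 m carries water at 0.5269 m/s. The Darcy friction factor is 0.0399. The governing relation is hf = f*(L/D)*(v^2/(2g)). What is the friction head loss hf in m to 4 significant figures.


hf = 0.0399 * (462/0.1769) * (0.5269^2 / (2*9.81))
hf = 1.474 m
Therefore the friction head loss hf = 1.474 m.


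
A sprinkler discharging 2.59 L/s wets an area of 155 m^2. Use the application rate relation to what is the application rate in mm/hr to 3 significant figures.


Approach: apply the application rate relation, rate = (Q/A)*3600.
rate = (2.59 / 155) * 3600 = 60.2 mm/hr
Therefore the application rate = 60.2 mm/hr.


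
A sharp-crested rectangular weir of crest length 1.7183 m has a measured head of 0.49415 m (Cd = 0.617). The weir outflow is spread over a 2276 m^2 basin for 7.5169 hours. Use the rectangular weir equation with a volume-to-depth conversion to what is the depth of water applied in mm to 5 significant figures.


Approach: apply the rectangular weir equation with a volume-to-depth conversion, Q = (2/3)*Cd*L*sqrt(2g)*H^1.5; d = Q*t/A * 1000.
Step 1 — weir discharge:
  Q = (2/3)*0.617*1.7183*sqrt(2*9.81)*0.49415^1.5 = 1.087503 m^3/s
Step 2 — volume: V = 1.087503 * 7.5169*3600 = 29428.75 m^3
Step 3 — depth: d = V/A * 1000 = 29428.75/2276 * 1000 = 12930 mm
Therefore the depth of water applied = 12930 mm.


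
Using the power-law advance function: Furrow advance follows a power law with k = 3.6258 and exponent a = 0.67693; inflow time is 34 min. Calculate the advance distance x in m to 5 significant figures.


Approach: apply the power-law advance function, x = k*t^a.
x = 3.6258 * 34^0.67693 = 39.456 m
Therefore the advance distance x = 39.456 m.


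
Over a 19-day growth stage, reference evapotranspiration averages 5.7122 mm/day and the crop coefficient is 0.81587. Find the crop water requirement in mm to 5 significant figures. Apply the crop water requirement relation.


Approach: apply the crop water requirement relation, CWR = ET0 * Kc * days.
CWR = 5.7122 * 0.81587 * 19 = 88.548 mm
Therefore the crop water requirement = 88.548 mm.


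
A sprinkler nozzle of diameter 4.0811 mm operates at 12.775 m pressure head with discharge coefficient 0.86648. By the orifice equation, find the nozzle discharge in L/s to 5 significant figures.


Approach: apply the orifice equation, Q = Cd*A*sqrt(2*g*h), A = pi*(d/2)^2.
A = pi*(4.0811e-3/2)^2 = 1.308110e-05 m^2
Q = 0.86648 * 1.308110e-05 * sqrt(2*9.81*12.775) * 1000 = 0.17945 L/s
Therefore the nozzle discharge = 0.17945 L/s.


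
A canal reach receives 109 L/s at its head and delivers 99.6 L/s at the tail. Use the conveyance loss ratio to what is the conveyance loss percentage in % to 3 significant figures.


Approach: apply the conveyance loss ratio, loss% = ((Q_head - Q_tail)/Q_head)*100.
loss = ((109 - 99.6)/109)*100 = 8.62 %
Therefore the conveyance loss percentage = 8.62 %.


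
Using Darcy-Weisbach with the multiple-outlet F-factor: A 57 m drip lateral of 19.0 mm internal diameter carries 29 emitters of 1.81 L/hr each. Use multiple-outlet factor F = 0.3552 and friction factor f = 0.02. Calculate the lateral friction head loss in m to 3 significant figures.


Approach: apply Darcy-Weisbach with the multiple-outlet F-factor, Q = n*q/(3600*1000) m^3/s; v = Q/A; hf = F*f*(L/D)*(v^2/(2g)).
Q = 29*1.81/(3600*1000) = 1.4581e-05 m^3/s
A = pi*(19.0e-3/2)^2 = 2.8353e-04 m^2, so v = Q/A = 0.051425 m/s
hf = 0.3552*0.02*(57/0.0190)*(0.051425^2/(2*9.81)) = 0.00287 m
Therefore the lateral friction head loss = 0.00287 m.


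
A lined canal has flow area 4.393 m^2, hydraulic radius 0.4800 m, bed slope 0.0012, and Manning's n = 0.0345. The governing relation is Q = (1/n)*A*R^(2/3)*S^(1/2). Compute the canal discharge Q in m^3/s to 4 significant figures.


Q = (1/0.0345) * 4.393 * 0.4800^(2/3) * 0.0012^(1/2) = 2.704 m^3/s
Therefore the canal discharge Q = 2.704 m^3/s.


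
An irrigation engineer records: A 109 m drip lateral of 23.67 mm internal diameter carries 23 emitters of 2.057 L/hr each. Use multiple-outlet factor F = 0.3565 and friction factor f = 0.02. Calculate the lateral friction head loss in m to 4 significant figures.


Approach: apply Darcy-Weisbach with the multiple-outlet F-factor, Q = n*q/(3600*1000) m^3/s; v = Q/A; hf = F*f*(L/D)*(v^2/(2g)).
Q = 23*2.057/(3600*1000) = 1.31419e-05 m^3/s
A = pi*(23.67e-3/2)^2 = 4.40034e-04 m^2, so v = Q/A = 0.0298657 m/s
hf = 0.3565*0.02*(109/0.02367)*(0.0298657^2/(2*9.81)) = 0.001493 m
Therefore the lateral friction head loss = 0.001493 m.


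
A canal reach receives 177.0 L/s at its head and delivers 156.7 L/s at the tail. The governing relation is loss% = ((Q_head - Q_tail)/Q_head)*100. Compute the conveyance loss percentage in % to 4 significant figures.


loss = ((177.0 - 156.7)/177.0)*100 = 11.47 %
Therefore the conveyance loss percentage = 11.47 %.


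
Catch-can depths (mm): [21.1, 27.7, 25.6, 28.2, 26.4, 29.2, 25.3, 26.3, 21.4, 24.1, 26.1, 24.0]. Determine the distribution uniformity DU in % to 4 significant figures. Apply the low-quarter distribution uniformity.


Approach: apply the low-quarter distribution uniformity, DU = (mean of lowest quarter of readings / overall mean)*100.
sorted lowest 3 of 12: [21.1, 21.4, 24.0] -> mean = 22.1667 mm
overall mean = 25.4500 mm
DU = (22.1667/25.4500)*100 = 87.10 %
Therefore the distribution uniformity DU = 87.10 %.


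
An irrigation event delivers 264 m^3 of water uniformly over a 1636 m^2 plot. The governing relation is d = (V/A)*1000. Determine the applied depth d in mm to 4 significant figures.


d = (264 / 1636) * 1000 = 161.4 mm
Therefore the applied depth d = 161.4 mm.


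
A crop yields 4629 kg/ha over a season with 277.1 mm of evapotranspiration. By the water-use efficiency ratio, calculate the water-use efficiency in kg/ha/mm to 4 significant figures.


Approach: apply the water-use efficiency ratio, WUE = yield/ET.
WUE = 4629 / 277.1 = 16.71 kg/ha/mm
Therefore the water-use efficiency = 16.71 kg/ha/mm.


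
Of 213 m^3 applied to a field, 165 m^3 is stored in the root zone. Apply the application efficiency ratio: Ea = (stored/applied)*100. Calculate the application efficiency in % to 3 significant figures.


Ea = (165/213)*100 = 77.5 %
Therefore the application efficiency = 77.5 %.


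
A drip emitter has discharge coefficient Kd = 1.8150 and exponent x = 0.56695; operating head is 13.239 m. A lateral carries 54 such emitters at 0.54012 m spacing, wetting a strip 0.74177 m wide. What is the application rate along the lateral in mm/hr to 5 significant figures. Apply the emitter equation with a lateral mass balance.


Approach: apply the emitter equation with a lateral mass balance, q = Kd*h^x; Q = n*q; rate = Q/(n*spacing*width).
Step 1 — single emitter flow (q = Kd*h^x):
  q = 1.8150 * 13.239^0.56695 = 7.850773 L/hr
Step 2 — total lateral flow: Q = 54 * 7.850773 = 423.9417 L/hr
Step 3 — wetted area: A = 54 * 0.54012 * 0.74177 = 21.63482 m^2
Step 4 — application rate: Q/A = 423.9417/21.63482 = 19.595 mm/hr
Therefore the application rate along the lateral = 19.595 mm/hr.


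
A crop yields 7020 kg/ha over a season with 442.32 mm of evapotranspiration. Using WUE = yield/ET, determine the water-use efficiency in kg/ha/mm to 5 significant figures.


WUE = 7020 / 442.32 = 15.871 kg/ha/mm
Therefore the water-use efficiency = 15.871 kg/ha/mm.


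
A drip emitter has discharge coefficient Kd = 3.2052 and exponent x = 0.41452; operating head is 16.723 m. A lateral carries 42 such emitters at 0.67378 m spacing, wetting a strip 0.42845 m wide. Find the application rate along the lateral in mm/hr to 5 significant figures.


Approach: apply the emitter equation with a lateral mass balance, q = Kd*h^x; Q = n*q; rate = Q/(n*spacing*width).
Step 1 — single emitter flow (q = Kd*h^x):
  q = 3.2052 * 16.723^0.41452 = 10.30252 L/hr
Step 2 — total lateral flow: Q = 42 * 10.30252 = 432.7057 L/hr
Step 3 — wetted area: A = 42 * 0.67378 * 0.42845 = 12.12460 m^2
Step 4 — application rate: Q/A = 432.7057/12.12460 = 35.688 mm/hr
Therefore the application rate along the lateral = 35.688 mm/hr.


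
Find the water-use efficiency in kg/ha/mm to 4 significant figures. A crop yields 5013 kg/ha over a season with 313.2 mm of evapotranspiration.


Approach: apply the water-use efficiency ratio, WUE = yield/ET.
WUE = 5013 / 313.2 = 16.01 kg/ha/mm
Therefore the water-use efficiency = 16.01 kg/ha/mm.


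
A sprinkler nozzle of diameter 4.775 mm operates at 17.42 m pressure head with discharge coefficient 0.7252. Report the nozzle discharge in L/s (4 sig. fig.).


Approach: apply the orifice equation, Q = Cd*A*sqrt(2*g*h), A = pi*(d/2)^2.
A = pi*(4.775e-3/2)^2 = 1.79076e-05 m^2
Q = 0.7252 * 1.79076e-05 * sqrt(2*9.81*17.42) * 1000 = 0.2401 L/s
Therefore the nozzle discharge = 0.2401 L/s.


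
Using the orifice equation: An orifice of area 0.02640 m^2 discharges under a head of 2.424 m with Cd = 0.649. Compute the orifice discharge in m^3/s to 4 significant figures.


Approach: apply the orifice equation, Q = Cd*A*sqrt(2*g*h).
Q = 0.649 * 0.02640 * sqrt(2*9.81*2.424) = 0.1182 m^3/s
Therefore the orifice discharge = 0.1182 m^3/s.


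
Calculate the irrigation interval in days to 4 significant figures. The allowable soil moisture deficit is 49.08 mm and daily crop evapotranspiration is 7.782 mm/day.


Approach: apply the irrigation interval relation, interval = SMD / ETc.
interval = 49.08 / 7.782 = 6.307 days
Therefore the irrigation interval = 6.307 days.


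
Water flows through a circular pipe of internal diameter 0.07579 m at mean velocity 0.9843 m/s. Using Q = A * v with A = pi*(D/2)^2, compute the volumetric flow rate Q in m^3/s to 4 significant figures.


A = pi*(0.07579/2)^2 = 0.00451142 m^2
Q = 0.00451142 * 0.9843 = 0.004441 m^3/s
Therefore the volumetric flow rate Q = 0.004441 m^3/s.


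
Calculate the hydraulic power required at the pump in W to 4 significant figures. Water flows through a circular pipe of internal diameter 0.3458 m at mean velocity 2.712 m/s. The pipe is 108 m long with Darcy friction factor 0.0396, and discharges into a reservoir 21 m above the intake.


Approach: apply continuity + Darcy-Weisbach + hydraulic power, Q = A*v; hf = f*(L/D)*(v^2/(2g)); H = static + hf; P = rho*g*Q*H.
Step 1 — flow rate (continuity, Q = A*v):
  A = pi*(0.3458/2)^2 = 0.0939161 m^2
  Q = 0.0939161 * 2.712 = 0.254700 m^3/s
Step 2 — friction head loss (Darcy-Weisbach):
  hf = 0.0396 * (108/0.3458) * (2.712^2 / (2*9.81))
  hf = 4.63633 m
Step 3 — total head: H = 21 + 4.63633 = 25.6363 m
Step 4 — hydraulic power (P = rho*g*Q*H):
  P = 1000 * 9.81 * 0.254700 * 25.6363 = 64060 W
Therefore the hydraulic power required at the pump = 64060 W.


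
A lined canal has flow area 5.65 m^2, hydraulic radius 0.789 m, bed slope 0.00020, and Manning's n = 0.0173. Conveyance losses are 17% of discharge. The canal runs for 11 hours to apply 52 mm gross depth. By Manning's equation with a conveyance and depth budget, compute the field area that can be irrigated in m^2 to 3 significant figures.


Approach: apply Manning's equation with a conveyance and depth budget, Q = (1/n)*A*R^(2/3)*S^(1/2); Q_field = Q*(1-loss); Area = Q_field*t/(d/1000).
Step 1 — canal discharge (Manning's equation):
  Q = (1/0.0173) * 5.65 * 0.789^(2/3) * 0.00020^(1/2) = 3.9437 m^3/s
Step 2 — delivered flow: Q_field = 3.9437*(1 - 17/100) = 3.2733 m^3/s
Step 3 — volume delivered: V = 3.2733 * 11*3600 = 129620 m^3
Step 4 — area served: A = V / (depth/1000) = 129620 / 0.052 = 2490000 m^2
Therefore the field area that can be irrigated = 2490000 m^2.


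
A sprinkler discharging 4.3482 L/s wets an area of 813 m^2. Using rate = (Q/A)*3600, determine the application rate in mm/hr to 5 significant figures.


rate = (4.3482 / 813) * 3600 = 19.254 mm/hr
Therefore the application rate = 19.254 mm/hr.


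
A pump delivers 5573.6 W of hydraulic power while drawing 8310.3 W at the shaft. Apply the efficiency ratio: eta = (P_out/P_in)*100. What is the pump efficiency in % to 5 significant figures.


eta = (5573.6 / 8310.3) * 100 = 67.069 %
Therefore the pump efficiency = 67.069 %.


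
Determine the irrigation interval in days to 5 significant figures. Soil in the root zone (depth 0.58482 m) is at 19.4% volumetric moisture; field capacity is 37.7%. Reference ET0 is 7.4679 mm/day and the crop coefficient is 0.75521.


Approach: apply soil-water budget scheduling, SMD = (FC-theta)/100*depth*1000; ETc = ET0*Kc; interval = SMD/ETc.
Step 1 — soil moisture deficit:
  SMD = (37.7 - 19.4)/100 * 0.58482 * 1000 = 107.0221 mm
Step 2 — daily crop ET (ETc = ET0*Kc):
  ETc = 7.4679 * 0.75521 = 5.639833 mm/day
Step 3 — irrigation interval (SMD/ETc):
  interval = 107.0221 / 5.639833 = 18.976 days
Therefore the irrigation interval = 18.976 days.


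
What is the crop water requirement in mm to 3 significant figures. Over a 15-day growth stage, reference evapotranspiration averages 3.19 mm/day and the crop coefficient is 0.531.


Approach: apply the crop water requirement relation, CWR = ET0 * Kc * days.
CWR = 3.19 * 0.531 * 15 = 25.4 mm
Therefore the crop water requirement = 25.4 mm.


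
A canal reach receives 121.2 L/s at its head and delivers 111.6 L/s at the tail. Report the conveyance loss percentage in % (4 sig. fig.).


Approach: apply the conveyance loss ratio, loss% = ((Q_head - Q_tail)/Q_head)*100.
loss = ((121.2 - 111.6)/121.2)*100 = 7.921 %
Therefore the conveyance loss percentage = 7.921 %.


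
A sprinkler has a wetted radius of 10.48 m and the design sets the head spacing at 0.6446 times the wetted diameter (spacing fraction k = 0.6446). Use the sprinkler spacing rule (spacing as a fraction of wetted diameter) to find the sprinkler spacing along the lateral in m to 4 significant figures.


Approach: apply the sprinkler spacing rule (spacing as a fraction of wetted diameter), S = k*(2*R).
S = 0.6446 * (2 * 10.48) = 13.51 m
Therefore the sprinkler spacing along the lateral = 13.51 m.


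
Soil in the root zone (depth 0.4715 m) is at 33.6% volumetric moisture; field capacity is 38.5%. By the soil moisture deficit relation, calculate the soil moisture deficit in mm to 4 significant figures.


Approach: apply the soil moisture deficit relation, SMD = (FC - theta)/100 * depth * 1000.
SMD = (38.5 - 33.6)/100 * 0.4715 * 1000 = 23.10 mm
Therefore the soil moisture deficit = 23.10 mm.


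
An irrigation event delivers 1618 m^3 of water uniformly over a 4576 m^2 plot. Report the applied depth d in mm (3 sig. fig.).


Approach: apply depth from volume over area, d = (V/A)*1000.
d = (1618 / 4576) * 1000 = 354 mm
Therefore the applied depth d = 354 mm.


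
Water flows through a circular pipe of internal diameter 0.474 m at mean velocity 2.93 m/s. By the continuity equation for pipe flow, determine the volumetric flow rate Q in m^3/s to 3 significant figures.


Approach: apply the continuity equation for pipe flow, Q = A * v with A = pi*(D/2)^2.
A = pi*(0.474/2)^2 = 0.17646 m^2
Q = 0.17646 * 2.93 = 0.517 m^3/s
Therefore the volumetric flow rate Q = 0.517 m^3/s.


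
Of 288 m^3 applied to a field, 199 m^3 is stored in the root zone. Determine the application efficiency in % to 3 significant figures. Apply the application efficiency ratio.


Approach: apply the application efficiency ratio, Ea = (stored/applied)*100.
Ea = (199/288)*100 = 69.1 %
Therefore the application efficiency = 69.1 %.


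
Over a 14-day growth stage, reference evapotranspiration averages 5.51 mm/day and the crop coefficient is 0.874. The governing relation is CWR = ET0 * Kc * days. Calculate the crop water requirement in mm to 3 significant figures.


CWR = 5.51 * 0.874 * 14 = 67.4 mm
Therefore the crop water requirement = 67.4 mm.


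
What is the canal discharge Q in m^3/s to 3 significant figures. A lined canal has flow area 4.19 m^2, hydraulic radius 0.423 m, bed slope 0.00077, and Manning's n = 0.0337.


Approach: apply Manning's equation, Q = (1/n)*A*R^(2/3)*S^(1/2).
Q = (1/0.0337) * 4.19 * 0.423^(2/3) * 0.00077^(1/2) = 1.94 m^3/s
Therefore the canal discharge Q = 1.94 m^3/s.


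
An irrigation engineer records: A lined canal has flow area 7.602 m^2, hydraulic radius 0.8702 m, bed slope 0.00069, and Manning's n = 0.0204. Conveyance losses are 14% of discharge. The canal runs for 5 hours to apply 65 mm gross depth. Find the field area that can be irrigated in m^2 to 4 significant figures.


Approach: apply Manning's equation with a conveyance and depth budget, Q = (1/n)*A*R^(2/3)*S^(1/2); Q_field = Q*(1-loss); Area = Q_field*t/(d/1000).
Step 1 — canal discharge (Manning's equation):
  Q = (1/0.0204) * 7.602 * 0.8702^(2/3) * 0.00069^(1/2) = 8.92212 m^3/s
Step 2 — delivered flow: Q_field = 8.92212*(1 - 14/100) = 7.67303 m^3/s
Step 3 — volume delivered: V = 7.67303 * 5*3600 = 138114 m^3
Step 4 — area served: A = V / (depth/1000) = 138114 / 0.065 = 2125000 m^2
Therefore the field area that can be irrigated = 2125000 m^2.


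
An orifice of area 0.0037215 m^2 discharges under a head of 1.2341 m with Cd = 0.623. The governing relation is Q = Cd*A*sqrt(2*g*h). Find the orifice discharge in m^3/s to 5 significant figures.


Q = 0.623 * 0.0037215 * sqrt(2*9.81*1.2341) = 0.011409 m^3/s
Therefore the orifice discharge = 0.011409 m^3/s.


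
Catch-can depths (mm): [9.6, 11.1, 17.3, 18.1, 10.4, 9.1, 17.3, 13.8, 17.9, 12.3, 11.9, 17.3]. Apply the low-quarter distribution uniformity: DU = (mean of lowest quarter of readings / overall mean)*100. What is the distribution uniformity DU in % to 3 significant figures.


sorted lowest 3 of 12: [9.1, 9.6, 10.4] -> mean = 9.7000 mm
overall mean = 13.842 mm
DU = (9.7000/13.842)*100 = 70.1 %
Therefore the distribution uniformity DU = 70.1 %.


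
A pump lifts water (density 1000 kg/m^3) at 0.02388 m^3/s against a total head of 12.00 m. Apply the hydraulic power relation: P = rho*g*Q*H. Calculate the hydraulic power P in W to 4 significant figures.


P = 1000 * 9.81 * 0.02388 * 12.00 = 2811 W
Therefore the hydraulic power P = 2811 W.


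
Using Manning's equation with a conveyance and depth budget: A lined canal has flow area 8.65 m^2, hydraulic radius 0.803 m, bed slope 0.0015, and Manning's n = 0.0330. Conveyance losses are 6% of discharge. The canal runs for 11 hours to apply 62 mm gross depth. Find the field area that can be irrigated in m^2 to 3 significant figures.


Approach: apply Manning's equation with a conveyance and depth budget, Q = (1/n)*A*R^(2/3)*S^(1/2); Q_field = Q*(1-loss); Area = Q_field*t/(d/1000).
Step 1 — canal discharge (Manning's equation):
  Q = (1/0.0330) * 8.65 * 0.803^(2/3) * 0.0015^(1/2) = 8.7705 m^3/s
Step 2 — delivered flow: Q_field = 8.7705*(1 - 6/100) = 8.2443 m^3/s
Step 3 — volume delivered: V = 8.2443 * 11*3600 = 326470 m^3
Step 4 — area served: A = V / (depth/1000) = 326470 / 0.062 = 5270000 m^2
Therefore the field area that can be irrigated = 5270000 m^2.


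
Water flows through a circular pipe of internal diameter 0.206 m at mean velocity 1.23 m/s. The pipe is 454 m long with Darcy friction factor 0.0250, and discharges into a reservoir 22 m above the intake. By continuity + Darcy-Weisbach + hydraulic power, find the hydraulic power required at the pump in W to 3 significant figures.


Approach: apply continuity + Darcy-Weisbach + hydraulic power, Q = A*v; hf = f*(L/D)*(v^2/(2g)); H = static + hf; P = rho*g*Q*H.
Step 1 — flow rate (continuity, Q = A*v):
  A = pi*(0.206/2)^2 = 0.033329 m^2
  Q = 0.033329 * 1.23 = 0.040995 m^3/s
Step 2 — friction head loss (Darcy-Weisbach):
  hf = 0.0250 * (454/0.206) * (1.23^2 / (2*9.81))
  hf = 4.2485 m
Step 3 — total head: H = 22 + 4.2485 = 26.249 m
Step 4 — hydraulic power (P = rho*g*Q*H):
  P = 1000 * 9.81 * 0.040995 * 26.249 = 10600 W
Therefore the hydraulic power required at the pump = 10600 W.


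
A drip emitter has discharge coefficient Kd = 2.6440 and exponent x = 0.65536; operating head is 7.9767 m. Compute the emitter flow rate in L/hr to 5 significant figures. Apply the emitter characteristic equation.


Approach: apply the emitter characteristic equation, q = Kd * h^x.
q = 2.6440 * 7.9767^0.65536 = 10.311 L/hr
Therefore the emitter flow rate = 10.311 L/hr.


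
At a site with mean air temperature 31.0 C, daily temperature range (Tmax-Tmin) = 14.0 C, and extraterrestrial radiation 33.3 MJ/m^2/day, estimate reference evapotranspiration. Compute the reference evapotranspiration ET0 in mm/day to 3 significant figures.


Approach: apply the Hargreaves-Samani method, ET0 = 0.0023*(Tmean+17.8)*sqrt(Tmax-Tmin)*0.408*Ra.
ET0 = 0.0023*(31.0+17.8)*sqrt(14.0)*0.408*33.3 = 5.71 mm/day
Therefore the reference evapotranspiration ET0 = 5.71 mm/day.


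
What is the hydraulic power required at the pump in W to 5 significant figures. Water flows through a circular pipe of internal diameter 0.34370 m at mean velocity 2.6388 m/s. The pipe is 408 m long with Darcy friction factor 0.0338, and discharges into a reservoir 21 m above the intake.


Approach: apply continuity + Darcy-Weisbach + hydraulic power, Q = A*v; hf = f*(L/D)*(v^2/(2g)); H = static + hf; P = rho*g*Q*H.
Step 1 — flow rate (continuity, Q = A*v):
  A = pi*(0.34370/2)^2 = 0.09277884 m^2
  Q = 0.09277884 * 2.6388 = 0.2448248 m^3/s
Step 2 — friction head loss (Darcy-Weisbach):
  hf = 0.0338 * (408/0.34370) * (2.6388^2 / (2*9.81))
  hf = 14.24004 m
Step 3 — total head: H = 21 + 14.24004 = 35.24004 m
Step 4 — hydraulic power (P = rho*g*Q*H):
  P = 1000 * 9.81 * 0.2448248 * 35.24004 = 84637 W
Therefore the hydraulic power required at the pump = 84637 W.


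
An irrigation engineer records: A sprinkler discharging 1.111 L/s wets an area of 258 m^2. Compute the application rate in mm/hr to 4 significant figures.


Approach: apply the application rate relation, rate = (Q/A)*3600.
rate = (1.111 / 258) * 3600 = 15.50 mm/hr
Therefore the application rate = 15.50 mm/hr.


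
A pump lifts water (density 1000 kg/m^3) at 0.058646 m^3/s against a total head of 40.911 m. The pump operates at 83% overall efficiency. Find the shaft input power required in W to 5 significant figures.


Approach: apply hydraulic power then efficiency conversion, P = rho*g*Q*H; P_in = P/eta.
Step 1 — hydraulic power (P = rho*g*Q*H):
  P = 1000 * 9.81 * 0.058646 * 40.911 = 23536.80 W
Step 2 — input power: P_in = P/eta = 23536.80 / 0.83 = 28358 W
Therefore the shaft input power required = 28358 W.


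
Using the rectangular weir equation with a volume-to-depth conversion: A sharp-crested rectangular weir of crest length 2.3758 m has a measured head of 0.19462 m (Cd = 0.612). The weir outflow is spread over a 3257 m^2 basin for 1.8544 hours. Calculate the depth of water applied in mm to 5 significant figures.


Approach: apply the rectangular weir equation with a volume-to-depth conversion, Q = (2/3)*Cd*L*sqrt(2g)*H^1.5; d = Q*t/A * 1000.
Step 1 — weir discharge:
  Q = (2/3)*0.612*2.3758*sqrt(2*9.81)*0.19462^1.5 = 0.3686385 m^3/s
Step 2 — volume: V = 0.3686385 * 1.8544*3600 = 2460.972 m^3
Step 3 — depth: d = V/A * 1000 = 2460.972/3257 * 1000 = 755.59 mm
Therefore the depth of water applied = 755.59 mm.


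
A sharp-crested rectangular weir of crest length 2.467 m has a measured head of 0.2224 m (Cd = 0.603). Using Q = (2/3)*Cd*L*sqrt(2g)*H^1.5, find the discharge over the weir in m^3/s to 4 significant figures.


Q = (2/3)*0.603*2.467*sqrt(2*9.81)*0.2224^1.5 = 0.4607 m^3/s
Therefore the discharge over the weir = 0.4607 m^3/s.


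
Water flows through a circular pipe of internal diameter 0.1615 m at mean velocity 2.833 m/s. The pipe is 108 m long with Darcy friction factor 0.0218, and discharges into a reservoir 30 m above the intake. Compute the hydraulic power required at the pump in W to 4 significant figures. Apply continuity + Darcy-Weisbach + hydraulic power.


Approach: apply continuity + Darcy-Weisbach + hydraulic power, Q = A*v; hf = f*(L/D)*(v^2/(2g)); H = static + hf; P = rho*g*Q*H.
Step 1 — flow rate (continuity, Q = A*v):
  A = pi*(0.1615/2)^2 = 0.0204850 m^2
  Q = 0.0204850 * 2.833 = 0.0580339 m^3/s
Step 2 — friction head loss (Darcy-Weisbach):
  hf = 0.0218 * (108/0.1615) * (2.833^2 / (2*9.81))
  hf = 5.96351 m
Step 3 — total head: H = 30 + 5.96351 = 35.9635 m
Step 4 — hydraulic power (P = rho*g*Q*H):
  P = 1000 * 9.81 * 0.0580339 * 35.9635 = 20470 W
Therefore the hydraulic power required at the pump = 20470 W.


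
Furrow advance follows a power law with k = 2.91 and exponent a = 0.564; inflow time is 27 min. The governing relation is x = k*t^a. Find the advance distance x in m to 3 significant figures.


x = 2.91 * 27^0.564 = 18.7 m
Therefore the advance distance x = 18.7 m.


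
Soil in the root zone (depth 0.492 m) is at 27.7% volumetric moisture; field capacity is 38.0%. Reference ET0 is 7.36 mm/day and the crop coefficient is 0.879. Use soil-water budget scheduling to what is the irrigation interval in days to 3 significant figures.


Approach: apply soil-water budget scheduling, SMD = (FC-theta)/100*depth*1000; ETc = ET0*Kc; interval = SMD/ETc.
Step 1 — soil moisture deficit:
  SMD = (38.0 - 27.7)/100 * 0.492 * 1000 = 50.676 mm
Step 2 — daily crop ET (ETc = ET0*Kc):
  ETc = 7.36 * 0.879 = 6.4694 mm/day
Step 3 — irrigation interval (SMD/ETc):
  interval = 50.676 / 6.4694 = 7.83 days
Therefore the irrigation interval = 7.83 days.


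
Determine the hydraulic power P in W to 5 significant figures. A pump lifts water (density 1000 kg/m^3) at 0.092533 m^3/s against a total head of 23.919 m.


Approach: apply the hydraulic power relation, P = rho*g*Q*H.
P = 1000 * 9.81 * 0.092533 * 23.919 = 21712 W
Therefore the hydraulic power P = 21712 W.


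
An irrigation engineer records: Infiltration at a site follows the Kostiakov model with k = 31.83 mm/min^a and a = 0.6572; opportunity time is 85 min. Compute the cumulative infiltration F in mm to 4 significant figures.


Approach: apply the Kostiakov infiltration equation, F = k*t^a.
F = 31.83 * 85^0.6572 = 590.0 mm
Therefore the cumulative infiltration F = 590.0 mm.


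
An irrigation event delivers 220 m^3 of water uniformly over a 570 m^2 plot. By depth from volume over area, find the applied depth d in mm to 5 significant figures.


Approach: apply depth from volume over area, d = (V/A)*1000.
d = (220 / 570) * 1000 = 385.96 mm
Therefore the applied depth d = 385.96 mm.


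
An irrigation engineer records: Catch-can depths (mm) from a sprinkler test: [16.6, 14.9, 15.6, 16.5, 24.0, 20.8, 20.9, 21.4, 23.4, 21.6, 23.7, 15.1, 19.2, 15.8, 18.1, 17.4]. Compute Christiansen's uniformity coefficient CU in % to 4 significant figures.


Approach: apply Christiansen's uniformity coefficient, CU = (1 - mean_abs_deviation/mean)*100.
mean = 19.0625 mm
mean |d_i - mean| = 2.81250 mm
CU = (1 - 2.81250/19.0625)*100 = 85.25 %
Therefore Christiansen's uniformity coefficient CU = 85.25 %.
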